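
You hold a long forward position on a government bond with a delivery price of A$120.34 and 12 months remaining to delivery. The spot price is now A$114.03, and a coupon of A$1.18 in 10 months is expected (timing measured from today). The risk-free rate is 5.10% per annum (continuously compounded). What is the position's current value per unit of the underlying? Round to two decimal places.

-A$1.46

PV(remaining coupons) I = 1.18·e^(−0.0510·10/12) = 1.1309
Current forward F = (S − I)·e^(rT) = (114.03 − 1.1309)·e^(0.0510·12/12) = 112.8991 × 1.052323 = 118.8063
Value (long) = (F − K)·e^(−rT) = (118.8063 − 120.34) × 0.950279 = -1.4574
Value = -A$1.46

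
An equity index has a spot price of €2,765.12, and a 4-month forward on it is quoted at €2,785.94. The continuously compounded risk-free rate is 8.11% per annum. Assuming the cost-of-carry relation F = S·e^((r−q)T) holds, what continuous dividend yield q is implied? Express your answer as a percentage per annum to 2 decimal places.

5.86%

From F = S·e^((r−q)T): (r − q) = ln(F/S)/T
ln(2785.94/2765.12) = ln(1.007530) = 0.007502
(r − q) = 0.007502 / (4/12) = 0.022506
q = r − ln(F/S)/T = 0.0811 − 0.022506 = 0.058594
q = 5.86%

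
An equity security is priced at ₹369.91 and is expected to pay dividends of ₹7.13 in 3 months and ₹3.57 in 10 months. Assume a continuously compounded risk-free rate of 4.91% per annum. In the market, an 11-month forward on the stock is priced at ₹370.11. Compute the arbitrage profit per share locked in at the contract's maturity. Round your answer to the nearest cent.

PV(dividends) I = 7.13·e^(−0.0491·3/12) + 3.57·e^(−0.0491·10/12) = 10.4699
Fair forward F* = (S − I)·e^(rT) = (369.91 − 10.4699)·e^0.045008 = 359.4401 × 1.046036 = 375.9873
Market ₹370.11 < fair 375.9873: forward underpriced → reverse cash-and-carry (short the stock, invest proceeds at r, pay the dividends, go long the forward).
Profit at T = |F_mkt − F*| = |370.11 − 375.9873| = ₹5.88 per share

₹5.88 per share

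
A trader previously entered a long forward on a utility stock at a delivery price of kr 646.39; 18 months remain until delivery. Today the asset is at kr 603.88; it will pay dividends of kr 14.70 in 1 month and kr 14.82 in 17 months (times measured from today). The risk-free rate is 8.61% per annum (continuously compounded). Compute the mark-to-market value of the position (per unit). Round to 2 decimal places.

kr 8.09

PV(remaining dividends) I = 14.70·e^(−0.0861·1/12) + 14.82·e^(−0.0861·17/12) = 27.7131
Current forward F = (S − I)·e^(rT) = (603.88 − 27.7131)·e^(0.0861·18/12) = 576.1669 × 1.137861 = 655.5978
Value (long) = (F − K)·e^(−rT) = (655.5978 − 646.39) × 0.878842 = 8.0922
Value = kr 8.09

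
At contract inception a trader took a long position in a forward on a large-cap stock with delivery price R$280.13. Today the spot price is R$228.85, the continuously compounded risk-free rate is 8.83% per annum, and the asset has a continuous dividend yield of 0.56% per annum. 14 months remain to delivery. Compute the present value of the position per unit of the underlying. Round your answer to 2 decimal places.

Current fair forward for the remaining 14 months: F = S·e^((r − q)·T), (r − q) = 0.0883 − 0.0056 = 0.0827
F = 228.85 · e^(0.0827 × 14/12) = 228.85 × 1.101291 = 252.0304
Value of long forward = (F − K)·e^(−rT) = (252.0304 − 280.13) · e^(−0.0883·14/12)
= -28.0996 × 0.902112 = -25.35

-R$25.35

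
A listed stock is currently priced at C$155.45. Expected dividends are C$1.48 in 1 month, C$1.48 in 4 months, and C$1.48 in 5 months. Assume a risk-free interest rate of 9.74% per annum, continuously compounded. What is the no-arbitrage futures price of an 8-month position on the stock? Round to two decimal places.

PV(dividends) I = 1.48·e^(−0.0974·1/12) + 1.48·e^(−0.0974·4/12) + 1.48·e^(−0.0974·5/12)
I = 1.4680 + 1.4327 + 1.4211 = 4.3218
F = (S − I)·e^(rT) = (155.45 − 4.3218) · e^(0.0974·8/12)
= 151.1282 · e^0.064933 = 151.1282 × 1.067088 = C$161.27

C$161.27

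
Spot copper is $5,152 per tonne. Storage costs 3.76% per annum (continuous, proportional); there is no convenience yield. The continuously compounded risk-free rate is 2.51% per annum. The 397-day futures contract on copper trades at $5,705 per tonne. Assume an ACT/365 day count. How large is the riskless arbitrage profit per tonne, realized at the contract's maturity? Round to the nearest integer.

$189 per tonne

Fair futures: F* = S·e^(carry·T), with carry = (r + u) = 0.0251 + 0.0376 = 0.0627
F* = 5152 · e^(0.0627 × 397/365) = 5152 · e^0.068197 = 5152 × 1.070576 = $5515.6076
Market $5705 > fair $5515.6076: forward overpriced → cash-and-carry (buy spot, short the forward).
At maturity, profit = |F_mkt − F*| = |5705 − 5515.6076| = $189 per tonne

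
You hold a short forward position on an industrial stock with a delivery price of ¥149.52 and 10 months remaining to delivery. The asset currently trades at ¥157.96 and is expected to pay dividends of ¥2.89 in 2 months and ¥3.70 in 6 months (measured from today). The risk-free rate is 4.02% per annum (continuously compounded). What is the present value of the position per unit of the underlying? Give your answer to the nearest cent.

-¥6.87

PV(remaining dividends) I = 2.89·e^(−0.0402·2/12) + 3.70·e^(−0.0402·6/12) = 6.4971
Current forward F = (S − I)·e^(rT) = (157.96 − 6.4971)·e^(0.0402·10/12) = 151.4629 × 1.034067 = 156.6228
Value (long) = (F − K)·e^(−rT) = (156.6228 − 149.52) × 0.967055 = 6.8688
Short position value = −(long value) = -¥6.87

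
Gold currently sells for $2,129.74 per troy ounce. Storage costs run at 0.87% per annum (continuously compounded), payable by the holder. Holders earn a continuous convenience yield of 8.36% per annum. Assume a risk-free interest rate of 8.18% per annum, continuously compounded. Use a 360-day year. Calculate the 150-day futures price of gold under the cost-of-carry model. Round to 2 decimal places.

Net carry = r + u − y = 0.0818 + 0.0087 − 0.0836 = 0.0069
F = S·e^((r+u−y)T) = 2129.74 · e^(0.0069 × 150/360) = 2129.74 · e^0.00287500
= 2129.74 × 1.00287914 = $2,135.87 per troy ounce

$2,135.87 per troy ounce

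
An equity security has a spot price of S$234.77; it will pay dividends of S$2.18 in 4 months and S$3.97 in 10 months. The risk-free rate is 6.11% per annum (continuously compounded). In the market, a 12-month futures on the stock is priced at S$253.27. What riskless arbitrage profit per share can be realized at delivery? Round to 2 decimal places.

PV(dividends) I = 2.18·e^(−0.0611·4/12) + 3.97·e^(−0.0611·10/12) = 5.9090
Fair futures F* = (S − I)·e^(rT) = (234.77 − 5.9090)·e^0.061100 = 228.8610 × 1.063005 = 243.2804
Market S$253.27 > fair 243.2804: forward overpriced → cash-and-carry (borrow at r, buy the stock and collect the dividends, short the forward).
Profit at T = |F_mkt − F*| = |253.27 − 243.2804| = S$9.99 per share

S$9.99 per share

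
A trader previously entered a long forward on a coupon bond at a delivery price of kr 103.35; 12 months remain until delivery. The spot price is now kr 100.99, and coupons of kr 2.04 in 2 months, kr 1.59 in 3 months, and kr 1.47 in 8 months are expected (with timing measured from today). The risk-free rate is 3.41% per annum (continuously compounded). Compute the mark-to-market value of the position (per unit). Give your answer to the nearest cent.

-kr 3.94

PV(remaining coupons) I = 2.04·e^(−0.0341·2/12) + 1.59·e^(−0.0341·3/12) + 1.47·e^(−0.0341·8/12) = 5.0419
Current forward F = (S − I)·e^(rT) = (100.99 − 5.0419)·e^(0.0341·12/12) = 95.9481 × 1.034688 = 99.2763
Value (long) = (F − K)·e^(−rT) = (99.2763 − 103.35) × 0.966475 = -3.9371
Value = -kr 3.94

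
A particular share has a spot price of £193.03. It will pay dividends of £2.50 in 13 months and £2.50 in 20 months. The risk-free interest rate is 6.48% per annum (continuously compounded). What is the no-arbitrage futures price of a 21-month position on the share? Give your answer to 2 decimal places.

£211.09

PV(dividends) I = 2.50·e^(−0.0648·13/12) + 2.50·e^(−0.0648·20/12)
I = 2.3305 + 2.2441 = 4.5746
F = (S − I)·e^(rT) = (193.03 − 4.5746) · e^(0.0648·21/12)
= 188.4554 · e^0.113400 = 188.4554 × 1.120080 = £211.09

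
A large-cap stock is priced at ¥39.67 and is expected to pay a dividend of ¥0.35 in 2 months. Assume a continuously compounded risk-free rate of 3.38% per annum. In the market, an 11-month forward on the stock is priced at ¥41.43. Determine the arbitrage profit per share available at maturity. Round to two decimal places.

¥0.87 per share

PV(dividends) I = 0.35·e^(−0.0338·2/12) = 0.3480
Fair forward F* = (S − I)·e^(rT) = (39.67 − 0.3480)·e^0.030983 = 39.3220 × 1.031468 = 40.5594
Market ¥41.43 > fair 40.5594: forward overpriced → cash-and-carry (borrow at r, buy the stock and collect the dividends, short the forward).
Profit at T = |F_mkt − F*| = |41.43 − 40.5594| = ¥0.87 per share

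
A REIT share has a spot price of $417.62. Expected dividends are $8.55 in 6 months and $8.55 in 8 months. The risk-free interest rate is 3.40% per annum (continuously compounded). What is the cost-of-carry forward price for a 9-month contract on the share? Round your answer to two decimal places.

$411.21

PV(dividends) I = 8.55·e^(−0.0340·6/12) + 8.55·e^(−0.0340·8/12)
I = 8.4059 + 8.3584 = 16.7643
F = (S − I)·e^(rT) = (417.62 − 16.7643) · e^(0.0340·9/12)
= 400.8557 · e^0.025500 = 400.8557 × 1.025828 = $411.21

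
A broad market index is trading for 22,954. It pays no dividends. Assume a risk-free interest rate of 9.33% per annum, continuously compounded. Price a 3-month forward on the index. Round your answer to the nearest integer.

23,496

F = S·e^(rT) = 22954 · e^(0.0933 × 3/12)
= 22954 · e^0.023325 = 22954 × 1.023599
F = 23,496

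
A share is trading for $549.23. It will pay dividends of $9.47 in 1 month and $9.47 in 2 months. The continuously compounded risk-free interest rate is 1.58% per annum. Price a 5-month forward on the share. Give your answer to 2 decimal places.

PV(dividends) I = 9.47·e^(−0.0158·1/12) + 9.47·e^(−0.0158·2/12)
I = 9.4575 + 9.4451 = 18.9026
F = (S − I)·e^(rT) = (549.23 − 18.9026) · e^(0.0158·5/12)
= 530.3274 · e^0.006583 = 530.3274 × 1.006605 = $533.83

$533.83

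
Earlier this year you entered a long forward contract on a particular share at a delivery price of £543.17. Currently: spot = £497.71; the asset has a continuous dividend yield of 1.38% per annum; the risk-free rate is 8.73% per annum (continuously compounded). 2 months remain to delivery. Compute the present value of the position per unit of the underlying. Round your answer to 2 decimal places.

Current fair forward for the remaining 2 months: F = S·e^((r − q)·T), (r − q) = 0.0873 − 0.0138 = 0.0735
F = 497.71 · e^(0.0735 × 2/12) = 497.71 × 1.012325 = 503.8443
Value of long forward = (F − K)·e^(−rT) = (503.8443 − 543.17) · e^(−0.0873·2/12)
= -39.3257 × 0.985555 = -38.76

-£38.76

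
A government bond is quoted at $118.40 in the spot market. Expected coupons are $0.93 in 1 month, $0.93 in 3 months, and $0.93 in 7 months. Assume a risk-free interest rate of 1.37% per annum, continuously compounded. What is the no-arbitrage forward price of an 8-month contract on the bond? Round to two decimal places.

$116.68

PV(coupons) I = 0.93·e^(−0.0137·1/12) + 0.93·e^(−0.0137·3/12) + 0.93·e^(−0.0137·7/12)
I = 0.9289 + 0.9268 + 0.9226 = 2.7783
F = (S − I)·e^(rT) = (118.40 − 2.7783) · e^(0.0137·8/12)
= 115.6217 · e^0.009133 = 115.6217 × 1.009175 = $116.68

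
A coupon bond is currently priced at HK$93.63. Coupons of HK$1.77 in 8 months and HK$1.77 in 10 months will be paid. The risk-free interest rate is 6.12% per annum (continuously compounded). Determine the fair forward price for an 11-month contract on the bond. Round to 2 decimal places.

HK$95.46

PV(coupons) I = 1.77·e^(−0.0612·8/12) + 1.77·e^(−0.0612·10/12)
I = 1.6992 + 1.6820 = 3.3812
F = (S − I)·e^(rT) = (93.63 − 3.3812) · e^(0.0612·11/12)
= 90.2488 · e^0.056100 = 90.2488 × 1.057703 = HK$95.46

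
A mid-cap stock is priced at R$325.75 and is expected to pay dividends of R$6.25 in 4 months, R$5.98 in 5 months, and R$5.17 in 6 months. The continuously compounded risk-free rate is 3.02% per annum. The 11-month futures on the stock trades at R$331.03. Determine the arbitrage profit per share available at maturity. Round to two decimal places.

PV(dividends) I = 6.25·e^(−0.0302·4/12) + 5.98·e^(−0.0302·5/12) + 5.17·e^(−0.0302·6/12) = 17.1851
Fair futures F* = (S − I)·e^(rT) = (325.75 − 17.1851)·e^0.027683 = 308.5649 × 1.028070 = 317.2263
Market R$331.03 > fair 317.2263: forward overpriced → cash-and-carry (borrow at r, buy the stock and collect the dividends, short the forward).
Profit at T = |F_mkt − F*| = |331.03 − 317.2263| = R$13.80 per share

R$13.80 per share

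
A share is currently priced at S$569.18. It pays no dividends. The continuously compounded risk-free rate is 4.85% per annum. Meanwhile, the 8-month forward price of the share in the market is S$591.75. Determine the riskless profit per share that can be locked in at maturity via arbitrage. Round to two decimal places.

Fair forward: F* = S·e^(carry·T), with carry = r = 0.0485
F* = 569.18 · e^(0.0485 × 8/12) = 569.18 · e^0.032333 = 569.18 × 1.032861 = S$587.8838
Market S$591.75 > fair S$587.8838: forward overpriced → cash-and-carry (buy spot, short the forward).
At maturity, profit = |F_mkt − F*| = |591.75 − 587.8838| = S$3.87 per share

S$3.87 per share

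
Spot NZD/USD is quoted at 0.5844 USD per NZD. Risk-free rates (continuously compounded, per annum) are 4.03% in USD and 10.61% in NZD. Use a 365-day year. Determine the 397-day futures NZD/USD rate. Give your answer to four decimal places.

F = S·e^((r_USD − r_NZD)T) = 0.5844 · e^((0.0403 − 0.1061) × 397/365)
= 0.5844 · e^-0.071569 = 0.5844 × 0.930932
F = 0.5440 USD per NZD

0.5440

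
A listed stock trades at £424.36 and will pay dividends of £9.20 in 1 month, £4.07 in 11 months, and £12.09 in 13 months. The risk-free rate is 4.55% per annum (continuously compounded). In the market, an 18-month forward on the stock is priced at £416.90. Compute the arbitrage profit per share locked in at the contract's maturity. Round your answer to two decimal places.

PV(dividends) I = 9.20·e^(−0.0455·1/12) + 4.07·e^(−0.0455·11/12) + 12.09·e^(−0.0455·13/12) = 24.5774
Fair forward F* = (S − I)·e^(rT) = (424.36 − 24.5774)·e^0.068250 = 399.7826 × 1.070633 = 428.0204
Market £416.90 < fair 428.0204: forward underpriced → reverse cash-and-carry (short the stock, invest proceeds at r, pay the dividends, go long the forward).
Profit at T = |F_mkt − F*| = |416.90 − 428.0204| = £11.12 per share

£11.12 per share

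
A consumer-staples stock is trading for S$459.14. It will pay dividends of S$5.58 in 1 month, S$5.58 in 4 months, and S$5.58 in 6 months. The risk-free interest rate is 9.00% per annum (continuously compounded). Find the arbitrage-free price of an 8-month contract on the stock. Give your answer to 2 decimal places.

PV(dividends) I = 5.58·e^(−0.0900·1/12) + 5.58·e^(−0.0900·4/12) + 5.58·e^(−0.0900·6/12)
I = 5.5383 + 5.4151 + 5.3345 = 16.2879
F = (S − I)·e^(rT) = (459.14 − 16.2879) · e^(0.0900·8/12)
= 442.8521 · e^0.060000 = 442.8521 × 1.061837 = S$470.24

S$470.24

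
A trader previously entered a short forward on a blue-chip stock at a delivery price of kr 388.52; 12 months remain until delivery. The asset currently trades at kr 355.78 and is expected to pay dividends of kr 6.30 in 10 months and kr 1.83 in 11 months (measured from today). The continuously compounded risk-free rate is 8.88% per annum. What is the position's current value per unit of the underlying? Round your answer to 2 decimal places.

PV(remaining dividends) I = 6.30·e^(−0.0888·10/12) + 1.83·e^(−0.0888·11/12) = 7.5376
Current forward F = (S − I)·e^(rT) = (355.78 − 7.5376)·e^(0.0888·12/12) = 348.2424 × 1.092862 = 380.5809
Value (long) = (F − K)·e^(−rT) = (380.5809 − 388.52) × 0.915029 = -7.2645
Short position value = −(long value) = kr 7.26

kr 7.26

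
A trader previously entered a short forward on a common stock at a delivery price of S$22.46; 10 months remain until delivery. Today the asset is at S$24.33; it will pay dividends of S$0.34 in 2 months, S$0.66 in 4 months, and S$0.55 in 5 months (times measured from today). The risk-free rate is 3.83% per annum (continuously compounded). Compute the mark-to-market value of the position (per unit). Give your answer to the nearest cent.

PV(remaining dividends) I = 0.34·e^(−0.0383·2/12) + 0.66·e^(−0.0383·4/12) + 0.55·e^(−0.0383·5/12) = 1.5308
Current forward F = (S − I)·e^(rT) = (24.33 − 1.5308)·e^(0.0383·10/12) = 22.7992 × 1.032431 = 23.5386
Value (long) = (F − K)·e^(−rT) = (23.5386 − 22.46) × 0.968587 = 1.0447
Short position value = −(long value) = -S$1.04

-S$1.04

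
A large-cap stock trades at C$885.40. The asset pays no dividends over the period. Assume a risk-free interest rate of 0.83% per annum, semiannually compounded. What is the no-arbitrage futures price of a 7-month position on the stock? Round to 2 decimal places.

F = S · (1+r/2)^(2T)
= 885.40 × 1.004843
F = C$889.69

C$889.69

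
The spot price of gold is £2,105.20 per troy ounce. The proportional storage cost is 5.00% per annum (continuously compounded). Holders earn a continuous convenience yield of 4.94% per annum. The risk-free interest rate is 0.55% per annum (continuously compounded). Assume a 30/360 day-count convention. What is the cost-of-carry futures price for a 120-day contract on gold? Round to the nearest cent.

Net carry = r + u − y = 0.0055 + 0.0500 − 0.0494 = 0.0061
F = S·e^((r+u−y)T) = 2105.20 · e^(0.0061 × 120/360) = 2105.20 · e^0.00203333
= 2105.20 × 1.00203540 = £2,109.48 per troy ounce

£2,109.48 per troy ounce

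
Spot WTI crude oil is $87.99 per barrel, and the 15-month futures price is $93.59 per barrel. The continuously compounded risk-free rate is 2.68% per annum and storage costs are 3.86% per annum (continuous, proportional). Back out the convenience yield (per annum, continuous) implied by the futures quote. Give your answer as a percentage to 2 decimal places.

F = S·e^((r+u−y)T) ⇒ (r+u−y) = ln(F/S)/T
ln(93.59/87.99) = 0.061700; /T ⇒ 0.049360
y = r + u − ln(F/S)/T = 0.0268 + 0.0386 − 0.049360 = 0.016040
y = 1.60%

1.60%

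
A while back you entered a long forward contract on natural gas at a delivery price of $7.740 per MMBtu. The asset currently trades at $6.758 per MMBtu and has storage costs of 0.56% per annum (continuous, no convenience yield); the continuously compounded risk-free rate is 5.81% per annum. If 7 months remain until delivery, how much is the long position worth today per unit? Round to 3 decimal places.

-$0.702 per MMBtu

Current fair forward for the remaining 7 months: F = S·e^((r + u)·T), (r + u) = 0.0581 + 0.0056 = 0.0637
F = 6.758 · e^(0.0637 × 7/12) = 6.758 × 1.037857 = 7.0138
Value of long forward = (F − K)·e^(−rT) = (7.0138 − 7.740) · e^(−0.0581·7/12)
= -0.7262 × 0.966676 = -0.702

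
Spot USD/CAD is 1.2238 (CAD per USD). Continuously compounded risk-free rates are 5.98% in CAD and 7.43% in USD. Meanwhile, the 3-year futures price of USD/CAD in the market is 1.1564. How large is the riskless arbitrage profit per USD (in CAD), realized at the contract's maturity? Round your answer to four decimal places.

Fair futures: F* = S·e^(carry·T), with carry = (r_CAD − r_USD) = 0.0598 − 0.0743 = -0.0145
F* = 1.2238 · e^(-0.0145 × 3) = 1.2238 · e^-0.043500 = 1.2238 × 0.957433 = 1.1717
Market 1.1564 < fair 1.1717: forward underpriced → reverse cash-and-carry (short spot, go long the forward).
At maturity, profit = |F_mkt − F*| = |1.1564 − 1.1717| = 0.0153 per USD (in CAD)

0.0153 per USD (in CAD)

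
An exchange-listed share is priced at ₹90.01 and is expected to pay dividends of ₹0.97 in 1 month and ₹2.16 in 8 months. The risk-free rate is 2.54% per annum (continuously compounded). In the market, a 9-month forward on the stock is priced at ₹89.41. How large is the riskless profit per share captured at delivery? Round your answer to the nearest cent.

₹0.82 per share

PV(dividends) I = 0.97·e^(−0.0254·1/12) + 2.16·e^(−0.0254·8/12) = 3.0917
Fair forward F* = (S − I)·e^(rT) = (90.01 − 3.0917)·e^0.019050 = 86.9183 × 1.019233 = 88.5900
Market ₹89.41 > fair 88.5900: forward overpriced → cash-and-carry (borrow at r, buy the stock and collect the dividends, short the forward).
Profit at T = |F_mkt − F*| = |89.41 − 88.5900| = ₹0.82 per share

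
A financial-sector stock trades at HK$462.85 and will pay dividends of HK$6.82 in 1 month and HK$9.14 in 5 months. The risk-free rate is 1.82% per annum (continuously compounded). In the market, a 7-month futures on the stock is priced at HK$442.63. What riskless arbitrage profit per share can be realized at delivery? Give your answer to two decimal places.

PV(dividends) I = 6.82·e^(−0.0182·1/12) + 9.14·e^(−0.0182·5/12) = 15.8806
Fair futures F* = (S − I)·e^(rT) = (462.85 − 15.8806)·e^0.010617 = 446.9694 × 1.010674 = 451.7404
Market HK$442.63 < fair 451.7404: forward underpriced → reverse cash-and-carry (short the stock, invest proceeds at r, pay the dividends, go long the forward).
Profit at T = |F_mkt − F*| = |442.63 − 451.7404| = HK$9.11 per share

HK$9.11 per share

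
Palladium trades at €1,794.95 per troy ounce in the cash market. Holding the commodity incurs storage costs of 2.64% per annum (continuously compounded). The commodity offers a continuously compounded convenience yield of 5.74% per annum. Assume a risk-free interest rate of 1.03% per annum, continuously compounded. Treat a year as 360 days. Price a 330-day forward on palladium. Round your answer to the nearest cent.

€1,761.21 per troy ounce

Net carry = r + u − y = 0.0103 + 0.0264 − 0.0574 = -0.0207
F = S·e^((r+u−y)T) = 1794.95 · e^(-0.0207 × 330/360) = 1794.95 · e^-0.01897500
= 1794.95 × 0.98120389 = €1,761.21 per troy ounce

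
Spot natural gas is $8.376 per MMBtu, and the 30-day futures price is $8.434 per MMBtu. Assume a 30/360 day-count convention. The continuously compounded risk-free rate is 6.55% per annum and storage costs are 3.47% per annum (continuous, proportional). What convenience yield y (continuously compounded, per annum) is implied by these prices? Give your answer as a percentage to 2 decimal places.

F = S·e^((r+u−y)T) ⇒ (r+u−y) = ln(F/S)/T
ln(8.434/8.376) = 0.006901; /T ⇒ 0.082812
y = r + u − ln(F/S)/T = 0.0655 + 0.0347 − 0.082812 = 0.017388
y = 1.74%

1.74%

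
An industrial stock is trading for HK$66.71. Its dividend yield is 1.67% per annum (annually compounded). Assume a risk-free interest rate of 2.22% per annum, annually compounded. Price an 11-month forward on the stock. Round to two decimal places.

F = S · (1+r)^T / (1+q)^T
= 66.71 × 1.020331 / 1.015298 = 66.71 × 1.004957
F = HK$67.04

HK$67.04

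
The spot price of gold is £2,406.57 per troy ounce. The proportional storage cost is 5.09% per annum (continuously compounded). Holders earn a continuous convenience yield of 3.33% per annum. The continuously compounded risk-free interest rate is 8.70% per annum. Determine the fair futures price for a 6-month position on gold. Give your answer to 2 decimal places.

£2,535.78 per troy ounce

Net carry = r + u − y = 0.0870 + 0.0509 − 0.0333 = 0.1046
F = S·e^((r+u−y)T) = 2406.57 · e^(0.1046 × 6/12) = 2406.57 · e^0.05230000
= 2406.57 × 1.05369180 = £2,535.78 per troy ounce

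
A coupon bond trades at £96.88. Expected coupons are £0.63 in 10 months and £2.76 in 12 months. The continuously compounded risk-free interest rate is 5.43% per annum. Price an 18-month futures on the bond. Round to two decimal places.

PV(coupons) I = 0.63·e^(−0.0543·10/12) + 2.76·e^(−0.0543·12/12)
I = 0.6021 + 2.6141 = 3.2162
F = (S − I)·e^(rT) = (96.88 − 3.2162) · e^(0.0543·18/12)
= 93.6638 · e^0.081450 = 93.6638 × 1.084859 = £101.61

£101.61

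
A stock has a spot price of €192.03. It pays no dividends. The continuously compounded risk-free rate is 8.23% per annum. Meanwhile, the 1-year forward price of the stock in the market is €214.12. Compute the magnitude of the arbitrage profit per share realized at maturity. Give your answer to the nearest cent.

Fair forward: F* = S·e^(carry·T), with carry = r = 0.0823
F* = 192.03 · e^(0.0823 × 1) = 192.03 · e^0.082300 = 192.03 × 1.085781 = €208.5025
Market €214.12 > fair €208.5025: forward overpriced → cash-and-carry (buy spot, short the forward).
At maturity, profit = |F_mkt − F*| = |214.12 − 208.5025| = €5.62 per share

€5.62 per share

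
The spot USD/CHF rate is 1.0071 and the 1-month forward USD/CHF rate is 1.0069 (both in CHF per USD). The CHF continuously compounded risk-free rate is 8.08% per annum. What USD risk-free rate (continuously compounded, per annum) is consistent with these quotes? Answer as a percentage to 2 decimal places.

8.32%

F = S·e^((r_CHF − r_USD)T) ⇒ r_USD = r_CHF − ln(F/S)/T
ln(1.0069/1.0071) = -0.000199; /(1/12) = -0.002388
r_USD = 0.0808 + 0.002388 = 0.083188
r_USD = 8.32%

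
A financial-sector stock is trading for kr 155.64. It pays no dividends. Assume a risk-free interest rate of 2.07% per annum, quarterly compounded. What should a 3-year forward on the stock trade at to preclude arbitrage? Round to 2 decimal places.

F = S · (1+r/4)^(4T)
= 155.64 × 1.063898
F = kr 165.59

kr 165.59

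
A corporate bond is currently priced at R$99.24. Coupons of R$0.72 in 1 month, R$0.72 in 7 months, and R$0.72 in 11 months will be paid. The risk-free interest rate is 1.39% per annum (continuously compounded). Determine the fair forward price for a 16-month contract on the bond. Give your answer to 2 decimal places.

R$98.91

PV(coupons) I = 0.72·e^(−0.0139·1/12) + 0.72·e^(−0.0139·7/12) + 0.72·e^(−0.0139·11/12)
I = 0.7192 + 0.7142 + 0.7109 = 2.1443
F = (S − I)·e^(rT) = (99.24 − 2.1443) · e^(0.0139·16/12)
= 97.0957 · e^0.018533 = 97.0957 × 1.018706 = R$98.91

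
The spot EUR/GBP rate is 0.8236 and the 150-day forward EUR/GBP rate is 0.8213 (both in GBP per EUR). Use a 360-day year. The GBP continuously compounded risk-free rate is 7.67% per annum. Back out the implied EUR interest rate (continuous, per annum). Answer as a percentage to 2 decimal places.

8.34%

F = S·e^((r_GBP − r_EUR)T) ⇒ r_EUR = r_GBP − ln(F/S)/T
ln(0.8213/0.8236) = -0.002797; /(150/360) = -0.006713
r_EUR = 0.0767 + 0.006713 = 0.083413
r_EUR = 8.34%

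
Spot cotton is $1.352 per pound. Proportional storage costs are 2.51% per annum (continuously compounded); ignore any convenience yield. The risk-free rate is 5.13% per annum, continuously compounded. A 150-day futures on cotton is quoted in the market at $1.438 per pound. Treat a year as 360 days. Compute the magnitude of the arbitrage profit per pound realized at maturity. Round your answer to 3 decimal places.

Fair futures: F* = S·e^(carry·T), with carry = (r + u) = 0.0513 + 0.0251 = 0.0764
F* = 1.352 · e^(0.0764 × 150/360) = 1.352 · e^0.031833 = 1.352 × 1.032345 = $1.3957
Market $1.438 > fair $1.3957: forward overpriced → cash-and-carry (buy spot, short the forward).
At maturity, profit = |F_mkt − F*| = |1.438 − 1.3957| = $0.042 per pound

$0.042 per pound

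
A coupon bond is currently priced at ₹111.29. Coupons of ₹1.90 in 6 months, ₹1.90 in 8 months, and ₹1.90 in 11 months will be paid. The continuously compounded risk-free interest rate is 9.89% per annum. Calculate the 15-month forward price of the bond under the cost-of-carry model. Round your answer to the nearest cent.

₹119.91

PV(coupons) I = 1.90·e^(−0.0989·6/12) + 1.90·e^(−0.0989·8/12) + 1.90·e^(−0.0989·11/12)
I = 1.8083 + 1.7788 + 1.7353 = 5.3224
F = (S − I)·e^(rT) = (111.29 − 5.3224) · e^(0.0989·15/12)
= 105.9676 · e^0.123625 = 105.9676 × 1.131591 = ₹119.91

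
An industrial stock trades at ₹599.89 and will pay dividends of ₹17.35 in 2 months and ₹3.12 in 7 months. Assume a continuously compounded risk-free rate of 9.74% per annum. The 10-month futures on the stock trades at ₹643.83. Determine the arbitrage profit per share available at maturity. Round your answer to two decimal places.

₹14.93 per share

PV(dividends) I = 17.35·e^(−0.0974·2/12) + 3.12·e^(−0.0974·7/12) = 20.0183
Fair futures F* = (S − I)·e^(rT) = (599.89 − 20.0183)·e^0.081167 = 579.8717 × 1.084552 = 628.9010
Market ₹643.83 > fair 628.9010: forward overpriced → cash-and-carry (borrow at r, buy the stock and collect the dividends, short the forward).
Profit at T = |F_mkt − F*| = |643.83 − 628.9010| = ₹14.93 per share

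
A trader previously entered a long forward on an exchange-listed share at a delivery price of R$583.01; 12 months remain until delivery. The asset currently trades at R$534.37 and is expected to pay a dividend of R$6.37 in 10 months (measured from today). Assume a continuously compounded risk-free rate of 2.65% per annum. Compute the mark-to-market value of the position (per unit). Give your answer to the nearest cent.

-R$39.62

PV(remaining dividends) I = 6.37·e^(−0.0265·10/12) = 6.2309
Current forward F = (S − I)·e^(rT) = (534.37 − 6.2309)·e^(0.0265·12/12) = 528.1391 × 1.026854 = 542.3217
Value (long) = (F − K)·e^(−rT) = (542.3217 − 583.01) × 0.973848 = -39.6242
Value = -R$39.62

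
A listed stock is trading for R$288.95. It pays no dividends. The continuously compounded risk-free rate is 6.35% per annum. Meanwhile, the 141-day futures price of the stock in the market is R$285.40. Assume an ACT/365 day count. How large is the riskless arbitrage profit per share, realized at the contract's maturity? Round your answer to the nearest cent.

R$10.73 per share

Fair futures: F* = S·e^(carry·T), with carry = r = 0.0635
F* = 288.95 · e^(0.0635 × 141/365) = 288.95 · e^0.024530 = 288.95 × 1.024833 = R$296.1255
Market R$285.40 < fair R$296.1255: forward underpriced → reverse cash-and-carry (short spot, go long the forward).
At maturity, profit = |F_mkt − F*| = |285.40 − 296.1255| = R$10.73 per share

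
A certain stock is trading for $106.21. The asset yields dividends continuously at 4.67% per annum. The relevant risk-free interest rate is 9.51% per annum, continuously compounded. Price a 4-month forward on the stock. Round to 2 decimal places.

F = S·e^((r − q)T) = 106.21 · e^((0.0951 − 0.0467) × 4/12)
= 106.21 · e^0.016133 = 106.21 × 1.016264
F = $107.94

$107.94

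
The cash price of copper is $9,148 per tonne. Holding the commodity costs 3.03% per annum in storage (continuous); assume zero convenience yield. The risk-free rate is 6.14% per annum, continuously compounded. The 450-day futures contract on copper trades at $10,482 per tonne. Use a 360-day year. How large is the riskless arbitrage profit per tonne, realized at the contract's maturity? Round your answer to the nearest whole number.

Fair futures: F* = S·e^(carry·T), with carry = (r + u) = 0.0614 + 0.0303 = 0.0917
F* = 9148 · e^(0.0917 × 450/360) = 9148 · e^0.114625 = 9148 × 1.121453 = $10259.0520
Market $10482 > fair $10259.0520: forward overpriced → cash-and-carry (buy spot, short the forward).
At maturity, profit = |F_mkt − F*| = |10482 − 10259.0520| = $223 per tonne

$223 per tonne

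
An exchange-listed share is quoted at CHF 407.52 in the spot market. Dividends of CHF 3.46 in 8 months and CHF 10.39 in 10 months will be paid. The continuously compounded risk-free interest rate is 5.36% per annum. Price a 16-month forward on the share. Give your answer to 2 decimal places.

CHF 423.45

PV(dividends) I = 3.46·e^(−0.0536·8/12) + 10.39·e^(−0.0536·10/12)
I = 3.3385 + 9.9361 = 13.2746
F = (S − I)·e^(rT) = (407.52 − 13.2746) · e^(0.0536·16/12)
= 394.2454 · e^0.071467 = 394.2454 × 1.074083 = CHF 423.45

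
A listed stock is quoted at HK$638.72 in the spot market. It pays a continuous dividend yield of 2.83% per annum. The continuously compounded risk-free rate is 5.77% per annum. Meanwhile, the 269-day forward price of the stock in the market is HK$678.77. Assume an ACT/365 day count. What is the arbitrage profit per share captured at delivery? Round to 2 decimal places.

Fair forward: F* = S·e^(carry·T), with carry = (r − q) = 0.0577 − 0.0283 = 0.0294
F* = 638.72 · e^(0.0294 × 269/365) = 638.72 · e^0.021667 = 638.72 × 1.021903 = HK$652.7099
Market HK$678.77 > fair HK$652.7099: forward overpriced → cash-and-carry (buy spot, short the forward).
At maturity, profit = |F_mkt − F*| = |678.77 − 652.7099| = HK$26.06 per share

HK$26.06 per share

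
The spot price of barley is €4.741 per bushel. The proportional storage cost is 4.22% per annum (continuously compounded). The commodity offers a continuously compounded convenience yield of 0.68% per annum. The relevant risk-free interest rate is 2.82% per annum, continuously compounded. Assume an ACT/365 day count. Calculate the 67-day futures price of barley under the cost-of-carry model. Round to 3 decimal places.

Net carry = r + u − y = 0.0282 + 0.0422 − 0.0068 = 0.0636
F = S·e^((r+u−y)T) = 4.741 · e^(0.0636 × 67/365) = 4.741 · e^0.011675
= 4.741 × 1.011743 = €4.797 per bushel

€4.797 per bushel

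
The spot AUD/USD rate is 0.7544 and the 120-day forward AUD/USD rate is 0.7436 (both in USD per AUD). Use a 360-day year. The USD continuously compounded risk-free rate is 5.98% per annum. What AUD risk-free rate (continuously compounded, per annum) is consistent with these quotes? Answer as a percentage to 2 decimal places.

F = S·e^((r_USD − r_AUD)T) ⇒ r_AUD = r_USD − ln(F/S)/T
ln(0.7436/0.7544) = -0.014419; /(120/360) = -0.043257
r_AUD = 0.0598 + 0.043257 = 0.103057
r_AUD = 10.31%

10.31%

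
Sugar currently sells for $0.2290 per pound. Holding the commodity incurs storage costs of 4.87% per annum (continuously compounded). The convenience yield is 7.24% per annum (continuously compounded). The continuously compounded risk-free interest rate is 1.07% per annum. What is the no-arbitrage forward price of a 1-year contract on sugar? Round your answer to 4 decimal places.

$0.2260 per pound

Net carry = r + u − y = 0.0107 + 0.0487 − 0.0724 = -0.0130
F = S·e^((r+u−y)T) = 0.2290 · e^(-0.0130 × 1) = 0.2290 · e^-0.013000
= 0.2290 × 0.987084 = $0.2260 per pound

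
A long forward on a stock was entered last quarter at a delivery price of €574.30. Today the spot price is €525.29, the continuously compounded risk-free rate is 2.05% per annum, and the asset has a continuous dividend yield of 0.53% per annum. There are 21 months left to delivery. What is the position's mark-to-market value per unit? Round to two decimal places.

Current fair forward for the remaining 21 months: F = S·e^((r − q)·T), (r − q) = 0.0205 − 0.0053 = 0.0152
F = 525.29 · e^(0.0152 × 21/12) = 525.29 × 1.026957 = 539.4502
Value of long forward = (F − K)·e^(−rT) = (539.4502 − 574.30) · e^(−0.0205·21/12)
= -34.8498 × 0.964761 = -33.62

-€33.62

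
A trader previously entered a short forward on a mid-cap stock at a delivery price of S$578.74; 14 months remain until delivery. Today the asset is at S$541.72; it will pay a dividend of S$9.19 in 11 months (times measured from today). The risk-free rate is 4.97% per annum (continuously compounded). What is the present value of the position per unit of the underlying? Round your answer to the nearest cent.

S$13.20

PV(remaining dividends) I = 9.19·e^(−0.0497·11/12) = 8.7807
Current forward F = (S − I)·e^(rT) = (541.72 − 8.7807)·e^(0.0497·14/12) = 532.9393 × 1.059697 = 564.7542
Value (long) = (F − K)·e^(−rT) = (564.7542 − 578.74) × 0.943666 = -13.1979
Short position value = −(long value) = S$13.20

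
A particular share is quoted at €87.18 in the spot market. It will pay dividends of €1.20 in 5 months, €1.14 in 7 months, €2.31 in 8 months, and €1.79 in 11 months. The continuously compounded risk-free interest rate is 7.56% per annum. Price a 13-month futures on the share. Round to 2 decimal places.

€87.98

PV(dividends) I = 1.20·e^(−0.0756·5/12) + 1.14·e^(−0.0756·7/12) + 2.31·e^(−0.0756·8/12) + 1.79·e^(−0.0756·11/12)
I = 1.1628 + 1.0908 + 2.1965 + 1.6702 = 6.1203
F = (S − I)·e^(rT) = (87.18 − 6.1203) · e^(0.0756·13/12)
= 81.0597 · e^0.081900 = 81.0597 × 1.085347 = €87.98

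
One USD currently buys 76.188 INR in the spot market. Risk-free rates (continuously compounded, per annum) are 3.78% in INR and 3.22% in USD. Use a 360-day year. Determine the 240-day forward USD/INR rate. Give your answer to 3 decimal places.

76.473

F = S·e^((r_INR − r_USD)T) = 76.188 · e^((0.0378 − 0.0322) × 240/360)
= 76.188 · e^0.003733 = 76.188 × 1.003740
F = 76.473 INR per USD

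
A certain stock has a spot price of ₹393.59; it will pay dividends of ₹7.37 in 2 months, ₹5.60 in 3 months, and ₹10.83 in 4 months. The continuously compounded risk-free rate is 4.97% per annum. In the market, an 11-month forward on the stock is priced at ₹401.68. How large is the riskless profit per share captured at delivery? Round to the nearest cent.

₹14.33 per share

PV(dividends) I = 7.37·e^(−0.0497·2/12) + 5.60·e^(−0.0497·3/12) + 10.83·e^(−0.0497·4/12) = 23.4921
Fair forward F* = (S − I)·e^(rT) = (393.59 − 23.4921)·e^0.045558 = 370.0979 × 1.046612 = 387.3489
Market ₹401.68 > fair 387.3489: forward overpriced → cash-and-carry (borrow at r, buy the stock and collect the dividends, short the forward).
Profit at T = |F_mkt − F*| = |401.68 − 387.3489| = ₹14.33 per share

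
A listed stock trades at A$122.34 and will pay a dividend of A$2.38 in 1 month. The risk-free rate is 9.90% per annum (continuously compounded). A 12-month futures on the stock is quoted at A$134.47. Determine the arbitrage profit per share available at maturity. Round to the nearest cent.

PV(dividends) I = 2.38·e^(−0.0990·1/12) = 2.3604
Fair futures F* = (S − I)·e^(rT) = (122.34 − 2.3604)·e^0.099000 = 119.9796 × 1.104066 = 132.4654
Market A$134.47 > fair 132.4654: forward overpriced → cash-and-carry (borrow at r, buy the stock and collect the dividends, short the forward).
Profit at T = |F_mkt − F*| = |134.47 − 132.4654| = A$2.00 per share

A$2.00 per share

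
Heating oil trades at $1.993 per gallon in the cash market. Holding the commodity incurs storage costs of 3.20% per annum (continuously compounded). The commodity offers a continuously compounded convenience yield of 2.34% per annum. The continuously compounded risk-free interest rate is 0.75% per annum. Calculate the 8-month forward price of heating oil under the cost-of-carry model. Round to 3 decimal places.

$2.015 per gallon

Net carry = r + u − y = 0.0075 + 0.0320 − 0.0234 = 0.0161
F = S·e^((r+u−y)T) = 1.993 · e^(0.0161 × 8/12) = 1.993 · e^0.010733
= 1.993 × 1.010791 = $2.015 per gallon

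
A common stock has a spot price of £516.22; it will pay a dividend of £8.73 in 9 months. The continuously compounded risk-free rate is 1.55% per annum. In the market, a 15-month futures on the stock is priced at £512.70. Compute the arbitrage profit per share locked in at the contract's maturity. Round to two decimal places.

PV(dividends) I = 8.73·e^(−0.0155·9/12) = 8.6291
Fair futures F* = (S − I)·e^(rT) = (516.22 − 8.6291)·e^0.019375 = 507.5909 × 1.019564 = 517.5214
Market £512.70 < fair 517.5214: forward underpriced → reverse cash-and-carry (short the stock, invest proceeds at r, pay the dividends, go long the forward).
Profit at T = |F_mkt − F*| = |512.70 − 517.5214| = £4.82 per share

£4.82 per share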